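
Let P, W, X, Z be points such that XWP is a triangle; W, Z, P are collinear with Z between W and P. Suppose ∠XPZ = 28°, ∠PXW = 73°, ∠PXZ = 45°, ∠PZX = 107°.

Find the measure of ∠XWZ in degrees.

∠XWZ = 79°

1. ∠WPX = 28°  [Z on ray PW]
2. ∠PWX = 79°  [△XWP]
3. ∠XWZ = 79°  [Z on ray WP]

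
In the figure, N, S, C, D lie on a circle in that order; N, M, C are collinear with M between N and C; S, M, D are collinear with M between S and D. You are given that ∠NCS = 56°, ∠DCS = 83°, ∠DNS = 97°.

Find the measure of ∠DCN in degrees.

∠DCN = 27°

1. ∠NDS = 56°  [same arc NS]
2. ∠DSN = 27°  [△NSD]
3. ∠DCN = 27°  [same arc ND]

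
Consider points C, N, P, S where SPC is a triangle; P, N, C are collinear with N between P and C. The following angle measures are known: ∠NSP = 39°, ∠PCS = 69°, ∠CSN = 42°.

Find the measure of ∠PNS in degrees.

1. ∠NCS = 69°  [N on ray CP]
2. ∠CNS = 69°  [△SNC]
3. ∠PNS = 111°  [linear pair at N on PC]

∠PNS = 111°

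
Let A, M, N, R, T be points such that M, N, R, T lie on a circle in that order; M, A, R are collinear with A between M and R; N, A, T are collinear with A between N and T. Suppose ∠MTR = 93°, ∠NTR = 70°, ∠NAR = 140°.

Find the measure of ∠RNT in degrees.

1. ∠MNR = 87°  [cyclic MNRT, opposite ∠N+∠T]
2. ∠NMR = 70°  [same arc NR]
3. ∠MRN = 23°  [△MNR]
4. ∠RNT = 17°  [△NAR]

∠RNT = 17°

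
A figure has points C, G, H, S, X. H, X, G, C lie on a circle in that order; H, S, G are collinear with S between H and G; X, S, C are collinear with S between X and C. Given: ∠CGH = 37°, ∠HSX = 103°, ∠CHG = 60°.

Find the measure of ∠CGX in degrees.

1. ∠CSG = 103°  [vertical angles at S]
2. ∠CXG = 60°  [same arc GC]
3. ∠GCX = 40°  [△GSC]
4. ∠CGX = 80°  [△XGC]

∠CGX = 80°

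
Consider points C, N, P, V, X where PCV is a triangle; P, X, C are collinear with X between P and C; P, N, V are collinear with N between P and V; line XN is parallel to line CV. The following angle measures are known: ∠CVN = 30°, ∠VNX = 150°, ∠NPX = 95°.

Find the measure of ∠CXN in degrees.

1. ∠PNX = 30°  [linear pair at N on PV]
2. ∠NXP = 55°  [△PXN]
3. ∠CXN = 125°  [linear pair at X on PC]

∠CXN = 125°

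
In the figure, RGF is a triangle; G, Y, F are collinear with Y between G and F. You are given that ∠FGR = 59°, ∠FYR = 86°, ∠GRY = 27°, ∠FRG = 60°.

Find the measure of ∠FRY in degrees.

1. ∠GFR = 61°  [△RGF]
2. ∠RFY = 61°  [Y on ray FG]
3. ∠FRY = 33°  [△RYF]

∠FRY = 33°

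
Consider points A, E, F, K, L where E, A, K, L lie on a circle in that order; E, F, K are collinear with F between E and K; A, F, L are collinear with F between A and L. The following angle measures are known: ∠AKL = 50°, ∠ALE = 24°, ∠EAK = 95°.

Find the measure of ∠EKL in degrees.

∠EKL = 26°

1. ∠AEL = 130°  [cyclic EAKL, opposite ∠E+∠K]
2. ∠EAL = 26°  [△EAL]
3. ∠EKL = 26°  [same arc EL]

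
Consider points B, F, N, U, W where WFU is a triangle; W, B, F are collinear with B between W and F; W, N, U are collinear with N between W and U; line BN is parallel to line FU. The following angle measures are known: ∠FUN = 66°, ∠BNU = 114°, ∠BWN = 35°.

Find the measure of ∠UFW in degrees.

∠UFW = 79°

1. ∠FUW = 66°  [N on ray UW]
2. ∠FWU = 35°  [B on WF, N on WU]
3. ∠UFW = 79°  [△WFU]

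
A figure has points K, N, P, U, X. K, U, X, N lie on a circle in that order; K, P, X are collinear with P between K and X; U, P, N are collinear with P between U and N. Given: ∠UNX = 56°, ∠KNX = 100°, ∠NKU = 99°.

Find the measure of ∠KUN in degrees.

1. ∠UKX = 56°  [same arc UX]
2. ∠KUX = 80°  [cyclic KUXN, opposite ∠U+∠N]
3. ∠KXU = 44°  [△KUX]
4. ∠KNU = 44°  [same arc KU]
5. ∠KUN = 37°  [△KUN]

∠KUN = 37°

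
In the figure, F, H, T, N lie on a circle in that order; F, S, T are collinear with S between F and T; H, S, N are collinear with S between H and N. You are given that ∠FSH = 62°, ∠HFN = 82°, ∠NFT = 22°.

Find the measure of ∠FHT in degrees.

1. ∠HST = 118°  [linear pair at S on FT]
2. ∠HTN = 98°  [cyclic FHTN, opposite ∠F+∠T]
3. ∠NHT = 22°  [same arc TN]
4. ∠FTH = 40°  [△HST]
5. ∠HNT = 60°  [△HTN]
6. ∠HFT = 60°  [same arc HT]
7. ∠FHT = 80°  [△FHT]

∠FHT = 80°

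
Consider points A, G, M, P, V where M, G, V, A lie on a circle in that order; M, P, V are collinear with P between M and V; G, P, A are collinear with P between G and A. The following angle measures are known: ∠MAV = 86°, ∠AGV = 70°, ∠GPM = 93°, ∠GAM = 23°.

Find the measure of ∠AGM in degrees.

1. ∠MGV = 94°  [cyclic MGVA, opposite ∠G+∠A]
2. ∠GVM = 23°  [same arc MG]
3. ∠GMV = 63°  [△MGV]
4. ∠AGM = 24°  [△MPG]

∠AGM = 24°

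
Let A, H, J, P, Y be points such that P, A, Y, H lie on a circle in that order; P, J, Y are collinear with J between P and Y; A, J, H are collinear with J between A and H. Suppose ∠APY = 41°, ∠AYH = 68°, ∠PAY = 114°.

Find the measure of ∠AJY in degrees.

∠AJY = 84°

1. ∠AHY = 41°  [same arc AY]
2. ∠AYP = 25°  [△PAY]
3. ∠HAY = 71°  [△AYH]
4. ∠AJY = 84°  [△AJY]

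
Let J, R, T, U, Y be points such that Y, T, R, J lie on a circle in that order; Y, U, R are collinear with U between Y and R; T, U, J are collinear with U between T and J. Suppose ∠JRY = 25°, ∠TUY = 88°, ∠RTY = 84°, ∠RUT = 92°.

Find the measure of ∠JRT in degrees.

∠JRT = 54°

1. ∠JTY = 25°  [same arc YJ]
2. ∠JUR = 88°  [vertical angles at U]
3. ∠RYT = 67°  [△YUT]
4. ∠TRY = 29°  [△YTR]
5. ∠JTR = 59°  [△TUR]
6. ∠RJT = 67°  [△RUJ]
7. ∠JRT = 54°  [△TRJ]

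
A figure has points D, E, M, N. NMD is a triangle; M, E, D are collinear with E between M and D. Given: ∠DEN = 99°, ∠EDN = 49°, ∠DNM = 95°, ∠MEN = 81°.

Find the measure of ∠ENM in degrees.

∠ENM = 63°

1. ∠MDN = 49°  [E on ray DM]
2. ∠DMN = 36°  [△NMD]
3. ∠EMN = 36°  [E on ray MD]
4. ∠ENM = 63°  [△NME]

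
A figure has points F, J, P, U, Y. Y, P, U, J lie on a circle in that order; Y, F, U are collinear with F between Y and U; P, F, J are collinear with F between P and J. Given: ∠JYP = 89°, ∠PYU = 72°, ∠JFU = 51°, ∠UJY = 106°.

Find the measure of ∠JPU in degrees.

1. ∠JUP = 91°  [cyclic YPUJ, opposite ∠Y+∠U]
2. ∠PJU = 72°  [same arc PU]
3. ∠JPU = 17°  [△PUJ]

∠JPU = 17°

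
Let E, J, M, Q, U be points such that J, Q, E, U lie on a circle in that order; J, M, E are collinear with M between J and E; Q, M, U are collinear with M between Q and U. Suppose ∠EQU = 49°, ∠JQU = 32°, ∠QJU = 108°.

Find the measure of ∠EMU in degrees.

1. ∠EJU = 49°  [same arc EU]
2. ∠JUQ = 40°  [△JQU]
3. ∠JMU = 91°  [△JMU]
4. ∠EMU = 89°  [linear pair at M on JE]

∠EMU = 89°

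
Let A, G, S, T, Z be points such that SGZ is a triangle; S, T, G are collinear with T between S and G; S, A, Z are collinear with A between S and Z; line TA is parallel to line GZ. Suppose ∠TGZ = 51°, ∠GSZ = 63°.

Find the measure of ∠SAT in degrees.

∠SAT = 66°

1. ∠SGZ = 51°  [T on ray GS]
2. ∠GZS = 66°  [△SGZ]
3. ∠SAT = 66°  [TA∥GZ, corresponding at A]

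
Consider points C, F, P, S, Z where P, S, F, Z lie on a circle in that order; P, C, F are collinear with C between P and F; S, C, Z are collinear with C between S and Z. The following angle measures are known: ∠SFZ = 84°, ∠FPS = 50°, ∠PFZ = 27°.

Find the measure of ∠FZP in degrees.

1. ∠SPZ = 96°  [cyclic PSFZ, opposite ∠P+∠F]
2. ∠FZS = 50°  [same arc SF]
3. ∠PSZ = 27°  [same arc PZ]
4. ∠FCZ = 103°  [△FCZ]
5. ∠PZS = 57°  [△PSZ]
6. ∠PCZ = 77°  [linear pair at C on PF]
7. ∠FPZ = 46°  [△PCZ]
8. ∠FZP = 107°  [△PFZ]

∠FZP = 107°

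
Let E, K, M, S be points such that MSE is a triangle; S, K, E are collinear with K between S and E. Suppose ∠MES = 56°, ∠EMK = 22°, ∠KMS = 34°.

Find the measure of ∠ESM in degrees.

1. ∠KEM = 56°  [K on ray ES]
2. ∠EKM = 102°  [△MKE]
3. ∠MKS = 78°  [linear pair at K on SE]
4. ∠KSM = 68°  [△MSK]
5. ∠ESM = 68°  [K on ray SE]

∠ESM = 68°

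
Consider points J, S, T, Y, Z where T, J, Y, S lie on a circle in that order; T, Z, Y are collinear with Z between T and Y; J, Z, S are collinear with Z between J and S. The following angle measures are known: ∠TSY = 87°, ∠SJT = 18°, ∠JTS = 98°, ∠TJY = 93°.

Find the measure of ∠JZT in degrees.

∠JZT = 139°

1. ∠JST = 64°  [△TJS]
2. ∠JYT = 64°  [same arc TJ]
3. ∠JTY = 23°  [△TJY]
4. ∠JZT = 139°  [△TZJ]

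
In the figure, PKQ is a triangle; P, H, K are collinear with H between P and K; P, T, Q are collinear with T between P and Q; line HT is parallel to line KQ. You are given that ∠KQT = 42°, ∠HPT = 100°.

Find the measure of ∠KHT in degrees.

1. ∠KQP = 42°  [T on ray QP]
2. ∠KPQ = 100°  [H on PK, T on PQ]
3. ∠PKQ = 38°  [△PKQ]
4. ∠PHT = 38°  [HT∥KQ, corresponding at H]
5. ∠KHT = 142°  [linear pair at H on PK]

∠KHT = 142°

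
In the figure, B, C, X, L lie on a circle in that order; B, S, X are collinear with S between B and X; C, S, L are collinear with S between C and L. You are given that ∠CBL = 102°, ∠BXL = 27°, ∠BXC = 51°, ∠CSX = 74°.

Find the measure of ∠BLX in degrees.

1. ∠BLC = 51°  [same arc BC]
2. ∠BSL = 74°  [vertical angles at S]
3. ∠LBX = 55°  [△BSL]
4. ∠BLX = 98°  [△BXL]

∠BLX = 98°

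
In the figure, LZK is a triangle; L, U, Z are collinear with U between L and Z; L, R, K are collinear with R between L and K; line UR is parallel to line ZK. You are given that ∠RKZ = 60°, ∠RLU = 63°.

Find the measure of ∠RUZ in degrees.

1. ∠LKZ = 60°  [R on ray KL]
2. ∠KLZ = 63°  [U on LZ, R on LK]
3. ∠KZL = 57°  [△LZK]
4. ∠LUR = 57°  [UR∥ZK, corresponding at U]
5. ∠RUZ = 123°  [linear pair at U on LZ]

∠RUZ = 123°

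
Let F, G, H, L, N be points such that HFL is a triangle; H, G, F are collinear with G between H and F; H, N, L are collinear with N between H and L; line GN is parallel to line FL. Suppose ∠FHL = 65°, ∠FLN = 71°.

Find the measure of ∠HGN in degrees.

∠HGN = 44°

1. ∠FLH = 71°  [N on ray LH]
2. ∠HFL = 44°  [△HFL]
3. ∠HGN = 44°  [GN∥FL, corresponding at G]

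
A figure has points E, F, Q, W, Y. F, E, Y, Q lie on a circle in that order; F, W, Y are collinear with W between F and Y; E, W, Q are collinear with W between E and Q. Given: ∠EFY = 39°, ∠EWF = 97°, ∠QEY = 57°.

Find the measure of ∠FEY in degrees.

∠FEY = 101°

1. ∠EWY = 83°  [linear pair at W on FY]
2. ∠EYF = 40°  [△EWY]
3. ∠FEY = 101°  [△FEY]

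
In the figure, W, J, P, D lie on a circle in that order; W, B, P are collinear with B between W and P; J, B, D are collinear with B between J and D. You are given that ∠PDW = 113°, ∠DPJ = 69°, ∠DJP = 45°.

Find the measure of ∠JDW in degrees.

∠JDW = 47°

1. ∠PJW = 67°  [cyclic WJPD, opposite ∠J+∠D]
2. ∠JDP = 66°  [△JPD]
3. ∠JWP = 66°  [same arc JP]
4. ∠JPW = 47°  [△WJP]
5. ∠JDW = 47°  [same arc WJ]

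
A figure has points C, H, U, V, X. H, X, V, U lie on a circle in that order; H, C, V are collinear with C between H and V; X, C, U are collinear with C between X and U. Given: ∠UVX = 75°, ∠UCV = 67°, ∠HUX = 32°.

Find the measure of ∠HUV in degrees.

1. ∠UHX = 105°  [cyclic HXVU, opposite ∠H+∠V]
2. ∠HCU = 113°  [linear pair at C on HV]
3. ∠HXU = 43°  [△HXU]
4. ∠UHV = 35°  [△HCU]
5. ∠HVU = 43°  [same arc HU]
6. ∠HUV = 102°  [△HVU]

∠HUV = 102°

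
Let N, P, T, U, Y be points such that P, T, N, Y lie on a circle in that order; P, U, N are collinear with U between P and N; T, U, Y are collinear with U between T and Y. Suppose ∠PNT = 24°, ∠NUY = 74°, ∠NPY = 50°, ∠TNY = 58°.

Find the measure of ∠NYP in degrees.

1. ∠NTY = 50°  [same arc NY]
2. ∠NYT = 72°  [△TNY]
3. ∠PNY = 34°  [△NUY]
4. ∠NYP = 96°  [△PNY]

∠NYP = 96°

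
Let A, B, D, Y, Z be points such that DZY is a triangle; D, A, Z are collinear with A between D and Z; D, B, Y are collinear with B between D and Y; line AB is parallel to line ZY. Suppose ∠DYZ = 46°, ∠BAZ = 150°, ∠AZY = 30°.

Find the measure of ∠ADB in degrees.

1. ∠ABD = 46°  [AB∥ZY, corresponding at B]
2. ∠BAD = 30°  [linear pair at A on DZ]
3. ∠ADB = 104°  [△DAB]

∠ADB = 104°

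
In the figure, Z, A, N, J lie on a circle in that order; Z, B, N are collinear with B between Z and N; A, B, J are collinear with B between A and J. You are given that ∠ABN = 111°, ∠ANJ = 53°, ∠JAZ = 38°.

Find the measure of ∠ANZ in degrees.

∠ANZ = 15°

1. ∠AZJ = 127°  [cyclic ZANJ, opposite ∠Z+∠N]
2. ∠AJZ = 15°  [△ZAJ]
3. ∠ANZ = 15°  [same arc ZA]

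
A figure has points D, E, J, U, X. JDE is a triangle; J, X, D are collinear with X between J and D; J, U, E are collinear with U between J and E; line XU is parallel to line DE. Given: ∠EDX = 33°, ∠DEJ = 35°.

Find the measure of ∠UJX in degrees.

∠UJX = 112°

1. ∠EDJ = 33°  [X on ray DJ]
2. ∠DJE = 112°  [△JDE]
3. ∠UJX = 112°  [X on JD, U on JE]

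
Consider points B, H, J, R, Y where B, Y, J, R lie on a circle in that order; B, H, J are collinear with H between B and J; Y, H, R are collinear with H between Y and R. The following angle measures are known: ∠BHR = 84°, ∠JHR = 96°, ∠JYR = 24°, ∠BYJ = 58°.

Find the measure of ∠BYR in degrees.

∠BYR = 34°

1. ∠JHY = 84°  [vertical angles at H]
2. ∠BHY = 96°  [vertical angles at H]
3. ∠BJY = 72°  [△YHJ]
4. ∠JBY = 50°  [△BYJ]
5. ∠BYR = 34°  [△BHY]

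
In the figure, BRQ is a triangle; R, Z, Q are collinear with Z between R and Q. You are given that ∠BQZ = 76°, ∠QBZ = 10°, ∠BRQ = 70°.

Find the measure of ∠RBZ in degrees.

∠RBZ = 24°

1. ∠BZQ = 94°  [△BZQ]
2. ∠BRZ = 70°  [Z on ray RQ]
3. ∠BZR = 86°  [linear pair at Z on RQ]
4. ∠RBZ = 24°  [△BRZ]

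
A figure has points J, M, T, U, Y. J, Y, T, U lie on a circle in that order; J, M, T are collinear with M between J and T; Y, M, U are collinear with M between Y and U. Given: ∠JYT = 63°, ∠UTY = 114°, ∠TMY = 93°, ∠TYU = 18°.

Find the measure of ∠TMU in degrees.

1. ∠JUT = 117°  [cyclic JYTU, opposite ∠Y+∠U]
2. ∠TUY = 48°  [△YTU]
3. ∠TJU = 18°  [same arc TU]
4. ∠JTU = 45°  [△JTU]
5. ∠TMU = 87°  [△TMU]

∠TMU = 87°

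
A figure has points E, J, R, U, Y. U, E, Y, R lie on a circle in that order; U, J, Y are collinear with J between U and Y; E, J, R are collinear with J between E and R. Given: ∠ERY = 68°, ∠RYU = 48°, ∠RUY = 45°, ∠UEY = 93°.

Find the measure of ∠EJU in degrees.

1. ∠EUY = 68°  [same arc EY]
2. ∠REU = 48°  [same arc UR]
3. ∠EJU = 64°  [△UJE]

∠EJU = 64°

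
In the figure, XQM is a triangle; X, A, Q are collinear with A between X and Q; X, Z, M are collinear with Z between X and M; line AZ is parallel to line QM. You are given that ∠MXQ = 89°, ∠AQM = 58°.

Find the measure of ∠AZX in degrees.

∠AZX = 33°

1. ∠MQX = 58°  [A on ray QX]
2. ∠QMX = 33°  [△XQM]
3. ∠AZX = 33°  [AZ∥QM, corresponding at Z]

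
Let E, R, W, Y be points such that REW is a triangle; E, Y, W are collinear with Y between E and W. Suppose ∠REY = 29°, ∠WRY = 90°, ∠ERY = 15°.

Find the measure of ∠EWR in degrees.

∠EWR = 46°

1. ∠EYR = 136°  [△REY]
2. ∠RYW = 44°  [linear pair at Y on EW]
3. ∠RWY = 46°  [△RYW]
4. ∠EWR = 46°  [Y on ray WE]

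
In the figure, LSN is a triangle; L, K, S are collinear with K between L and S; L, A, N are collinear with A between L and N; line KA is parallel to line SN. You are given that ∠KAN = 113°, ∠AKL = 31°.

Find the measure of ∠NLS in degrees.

1. ∠KAL = 67°  [linear pair at A on LN]
2. ∠ALK = 82°  [△LKA]
3. ∠NLS = 82°  [K on LS, A on LN]

∠NLS = 82°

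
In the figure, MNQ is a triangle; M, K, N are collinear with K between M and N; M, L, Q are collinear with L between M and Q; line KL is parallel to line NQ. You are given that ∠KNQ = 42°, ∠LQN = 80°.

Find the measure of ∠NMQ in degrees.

1. ∠MNQ = 42°  [K on ray NM]
2. ∠MQN = 80°  [L on ray QM]
3. ∠NMQ = 58°  [△MNQ]

∠NMQ = 58°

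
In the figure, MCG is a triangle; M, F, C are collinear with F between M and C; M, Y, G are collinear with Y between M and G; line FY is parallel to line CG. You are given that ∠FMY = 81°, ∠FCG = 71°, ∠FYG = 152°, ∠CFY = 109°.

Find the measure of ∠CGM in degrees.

∠CGM = 28°

1. ∠CMG = 81°  [F on MC, Y on MG]
2. ∠GCM = 71°  [F on ray CM]
3. ∠CGM = 28°  [△MCG]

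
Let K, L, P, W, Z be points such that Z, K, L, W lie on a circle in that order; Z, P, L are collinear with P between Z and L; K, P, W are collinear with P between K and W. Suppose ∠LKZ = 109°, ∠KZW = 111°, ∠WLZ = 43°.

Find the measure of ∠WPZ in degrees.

∠WPZ = 88°

1. ∠LWZ = 71°  [cyclic ZKLW, opposite ∠K+∠W]
2. ∠WKZ = 43°  [same arc ZW]
3. ∠LZW = 66°  [△ZLW]
4. ∠KWZ = 26°  [△ZKW]
5. ∠WPZ = 88°  [△ZPW]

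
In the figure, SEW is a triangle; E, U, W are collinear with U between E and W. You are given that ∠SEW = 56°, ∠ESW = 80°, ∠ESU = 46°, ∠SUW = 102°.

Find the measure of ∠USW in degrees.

1. ∠EWS = 44°  [△SEW]
2. ∠SWU = 44°  [U on ray WE]
3. ∠USW = 34°  [△SUW]

∠USW = 34°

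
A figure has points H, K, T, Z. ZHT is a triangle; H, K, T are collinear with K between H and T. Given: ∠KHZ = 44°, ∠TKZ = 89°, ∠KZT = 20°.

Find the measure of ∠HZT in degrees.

∠HZT = 65°

1. ∠THZ = 44°  [K on ray HT]
2. ∠KTZ = 71°  [△ZKT]
3. ∠HTZ = 71°  [K on ray TH]
4. ∠HZT = 65°  [△ZHT]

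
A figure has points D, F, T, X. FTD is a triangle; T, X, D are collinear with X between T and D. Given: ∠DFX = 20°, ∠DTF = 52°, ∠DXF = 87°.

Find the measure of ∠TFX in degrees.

1. ∠FTX = 52°  [X on ray TD]
2. ∠FXT = 93°  [linear pair at X on TD]
3. ∠TFX = 35°  [△FTX]

∠TFX = 35°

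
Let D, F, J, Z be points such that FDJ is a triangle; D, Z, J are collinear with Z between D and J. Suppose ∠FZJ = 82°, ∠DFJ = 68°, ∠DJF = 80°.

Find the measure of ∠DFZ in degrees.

∠DFZ = 50°

1. ∠DZF = 98°  [linear pair at Z on DJ]
2. ∠FDJ = 32°  [△FDJ]
3. ∠FDZ = 32°  [Z on ray DJ]
4. ∠DFZ = 50°  [△FDZ]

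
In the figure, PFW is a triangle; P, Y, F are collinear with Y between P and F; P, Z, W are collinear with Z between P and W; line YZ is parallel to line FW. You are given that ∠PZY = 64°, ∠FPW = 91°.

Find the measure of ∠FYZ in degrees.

∠FYZ = 155°

1. ∠FWP = 64°  [YZ∥FW, corresponding at Z]
2. ∠PFW = 25°  [△PFW]
3. ∠PYZ = 25°  [YZ∥FW, corresponding at Y]
4. ∠FYZ = 155°  [linear pair at Y on PF]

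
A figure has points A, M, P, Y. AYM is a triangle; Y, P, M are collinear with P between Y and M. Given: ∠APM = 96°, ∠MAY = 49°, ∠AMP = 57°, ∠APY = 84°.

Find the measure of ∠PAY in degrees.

1. ∠AMY = 57°  [P on ray MY]
2. ∠AYM = 74°  [△AYM]
3. ∠AYP = 74°  [P on ray YM]
4. ∠PAY = 22°  [△AYP]

∠PAY = 22°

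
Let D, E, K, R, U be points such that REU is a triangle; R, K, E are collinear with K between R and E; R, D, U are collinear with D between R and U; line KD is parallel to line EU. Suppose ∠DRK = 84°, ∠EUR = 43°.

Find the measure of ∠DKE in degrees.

1. ∠ERU = 84°  [K on RE, D on RU]
2. ∠REU = 53°  [△REU]
3. ∠DKR = 53°  [KD∥EU, corresponding at K]
4. ∠DKE = 127°  [linear pair at K on RE]

∠DKE = 127°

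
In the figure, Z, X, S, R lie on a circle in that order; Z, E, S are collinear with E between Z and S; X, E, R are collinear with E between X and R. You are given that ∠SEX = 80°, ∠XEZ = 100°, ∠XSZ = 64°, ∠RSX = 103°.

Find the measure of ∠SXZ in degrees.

∠SXZ = 75°

1. ∠RXS = 36°  [△XES]
2. ∠SRX = 41°  [△XSR]
3. ∠SZX = 41°  [same arc XS]
4. ∠SXZ = 75°  [△ZXS]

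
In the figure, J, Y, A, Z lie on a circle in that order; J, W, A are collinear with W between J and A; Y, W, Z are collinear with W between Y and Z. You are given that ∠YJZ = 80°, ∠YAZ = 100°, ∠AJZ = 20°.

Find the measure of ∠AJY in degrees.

1. ∠AYZ = 20°  [same arc AZ]
2. ∠AZY = 60°  [△YAZ]
3. ∠AJY = 60°  [same arc YA]

∠AJY = 60°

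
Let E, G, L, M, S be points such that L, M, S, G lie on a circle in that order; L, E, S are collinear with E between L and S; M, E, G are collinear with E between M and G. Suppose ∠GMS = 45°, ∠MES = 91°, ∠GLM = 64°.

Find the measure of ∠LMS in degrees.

∠LMS = 117°

1. ∠LSM = 44°  [△MES]
2. ∠GSM = 116°  [cyclic LMSG, opposite ∠L+∠S]
3. ∠MGS = 19°  [△MSG]
4. ∠MLS = 19°  [same arc MS]
5. ∠LMS = 117°  [△LMS]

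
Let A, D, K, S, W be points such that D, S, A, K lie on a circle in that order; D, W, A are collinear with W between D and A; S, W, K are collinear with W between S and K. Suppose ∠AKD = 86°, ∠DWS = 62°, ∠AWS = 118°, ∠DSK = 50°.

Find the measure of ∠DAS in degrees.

1. ∠ASD = 94°  [cyclic DSAK, opposite ∠S+∠K]
2. ∠ADS = 68°  [△DWS]
3. ∠DAS = 18°  [△DSA]

∠DAS = 18°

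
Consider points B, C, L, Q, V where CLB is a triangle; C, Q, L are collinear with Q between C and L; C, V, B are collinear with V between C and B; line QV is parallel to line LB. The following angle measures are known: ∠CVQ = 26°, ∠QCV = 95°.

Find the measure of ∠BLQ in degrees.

∠BLQ = 59°

1. ∠CQV = 59°  [△CQV]
2. ∠LQV = 121°  [linear pair at Q on CL]
3. ∠BLQ = 59°  [QV∥LB, co-interior at L–Q]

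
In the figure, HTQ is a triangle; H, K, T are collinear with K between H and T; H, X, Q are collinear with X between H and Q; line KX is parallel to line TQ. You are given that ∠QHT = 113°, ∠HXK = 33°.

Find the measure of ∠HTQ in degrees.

∠HTQ = 34°

1. ∠KHX = 113°  [K on HT, X on HQ]
2. ∠HKX = 34°  [△HKX]
3. ∠HTQ = 34°  [KX∥TQ, corresponding at K]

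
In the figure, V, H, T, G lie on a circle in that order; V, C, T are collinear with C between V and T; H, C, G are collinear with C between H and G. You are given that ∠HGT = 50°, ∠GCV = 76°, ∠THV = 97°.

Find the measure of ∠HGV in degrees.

∠HGV = 33°

1. ∠HVT = 50°  [same arc HT]
2. ∠HTV = 33°  [△VHT]
3. ∠HGV = 33°  [same arc VH]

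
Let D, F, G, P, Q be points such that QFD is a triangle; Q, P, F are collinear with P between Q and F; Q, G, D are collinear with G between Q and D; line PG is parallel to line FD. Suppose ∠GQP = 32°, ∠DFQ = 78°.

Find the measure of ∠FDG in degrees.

1. ∠DQF = 32°  [P on QF, G on QD]
2. ∠FDQ = 70°  [△QFD]
3. ∠FDG = 70°  [G on ray DQ]

∠FDG = 70°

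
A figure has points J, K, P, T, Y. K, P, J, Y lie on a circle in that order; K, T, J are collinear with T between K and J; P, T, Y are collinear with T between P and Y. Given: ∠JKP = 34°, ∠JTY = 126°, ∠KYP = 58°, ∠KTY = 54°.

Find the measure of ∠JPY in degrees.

1. ∠KJP = 58°  [same arc KP]
2. ∠JTP = 54°  [vertical angles at T]
3. ∠JPY = 68°  [△PTJ]

∠JPY = 68°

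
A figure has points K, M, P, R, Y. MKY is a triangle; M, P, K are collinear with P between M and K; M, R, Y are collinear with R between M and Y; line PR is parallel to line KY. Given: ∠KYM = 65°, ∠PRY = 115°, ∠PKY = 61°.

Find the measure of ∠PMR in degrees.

∠PMR = 54°

1. ∠MKY = 61°  [P on ray KM]
2. ∠KMY = 54°  [△MKY]
3. ∠PMR = 54°  [P on MK, R on MY]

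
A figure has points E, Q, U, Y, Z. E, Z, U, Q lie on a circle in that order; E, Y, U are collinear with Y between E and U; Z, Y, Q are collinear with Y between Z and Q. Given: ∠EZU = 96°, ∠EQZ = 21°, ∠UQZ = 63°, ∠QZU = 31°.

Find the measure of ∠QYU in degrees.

1. ∠EQU = 84°  [cyclic EZUQ, opposite ∠Z+∠Q]
2. ∠QEU = 31°  [same arc UQ]
3. ∠EUQ = 65°  [△EUQ]
4. ∠QYU = 52°  [△UYQ]

∠QYU = 52°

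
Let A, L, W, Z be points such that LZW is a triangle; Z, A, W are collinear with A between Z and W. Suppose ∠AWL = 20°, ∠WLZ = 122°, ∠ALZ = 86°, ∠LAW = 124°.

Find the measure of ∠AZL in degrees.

1. ∠LWZ = 20°  [A on ray WZ]
2. ∠LZW = 38°  [△LZW]
3. ∠AZL = 38°  [A on ray ZW]

∠AZL = 38°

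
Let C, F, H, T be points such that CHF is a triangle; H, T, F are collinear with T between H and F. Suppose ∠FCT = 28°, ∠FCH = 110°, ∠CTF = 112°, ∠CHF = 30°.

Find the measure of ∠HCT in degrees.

1. ∠CTH = 68°  [linear pair at T on HF]
2. ∠CHT = 30°  [T on ray HF]
3. ∠HCT = 82°  [△CHT]

∠HCT = 82°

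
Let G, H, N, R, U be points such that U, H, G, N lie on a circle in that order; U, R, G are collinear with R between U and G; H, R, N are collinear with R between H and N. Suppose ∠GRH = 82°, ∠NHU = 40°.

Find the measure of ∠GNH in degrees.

1. ∠NRU = 82°  [vertical angles at R]
2. ∠NGU = 40°  [same arc UN]
3. ∠GRN = 98°  [linear pair at R on UG]
4. ∠GNH = 42°  [△GRN]

∠GNH = 42°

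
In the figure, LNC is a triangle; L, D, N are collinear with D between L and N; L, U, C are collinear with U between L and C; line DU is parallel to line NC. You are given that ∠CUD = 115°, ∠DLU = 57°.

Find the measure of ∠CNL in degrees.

1. ∠DUL = 65°  [linear pair at U on LC]
2. ∠LDU = 58°  [△LDU]
3. ∠CNL = 58°  [DU∥NC, corresponding at D]

∠CNL = 58°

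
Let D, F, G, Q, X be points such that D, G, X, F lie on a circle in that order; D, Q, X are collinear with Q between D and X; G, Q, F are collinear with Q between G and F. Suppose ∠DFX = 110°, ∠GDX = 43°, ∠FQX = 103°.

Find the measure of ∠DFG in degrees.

∠DFG = 67°

1. ∠DGX = 70°  [cyclic DGXF, opposite ∠G+∠F]
2. ∠DXG = 67°  [△DGX]
3. ∠DFG = 67°  [same arc DG]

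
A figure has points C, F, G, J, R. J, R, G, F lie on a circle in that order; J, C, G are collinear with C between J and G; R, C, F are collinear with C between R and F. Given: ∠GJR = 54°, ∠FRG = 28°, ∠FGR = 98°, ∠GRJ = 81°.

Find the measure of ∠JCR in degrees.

∠JCR = 73°

1. ∠JGR = 45°  [△JRG]
2. ∠GCR = 107°  [△RCG]
3. ∠JCR = 73°  [linear pair at C on JG]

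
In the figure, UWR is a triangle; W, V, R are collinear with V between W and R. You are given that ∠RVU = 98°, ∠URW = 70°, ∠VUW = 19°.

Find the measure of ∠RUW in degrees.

∠RUW = 31°

1. ∠UVW = 82°  [linear pair at V on WR]
2. ∠UWV = 79°  [△UWV]
3. ∠RWU = 79°  [V on ray WR]
4. ∠RUW = 31°  [△UWR]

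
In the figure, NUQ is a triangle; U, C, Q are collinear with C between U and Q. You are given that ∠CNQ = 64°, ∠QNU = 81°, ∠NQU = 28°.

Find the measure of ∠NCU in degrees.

∠NCU = 92°

1. ∠CQN = 28°  [C on ray QU]
2. ∠NCQ = 88°  [△NCQ]
3. ∠NCU = 92°  [linear pair at C on UQ]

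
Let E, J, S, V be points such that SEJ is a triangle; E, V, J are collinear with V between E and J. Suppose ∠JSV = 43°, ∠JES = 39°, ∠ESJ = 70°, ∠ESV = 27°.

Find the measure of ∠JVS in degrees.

∠JVS = 66°

1. ∠SEV = 39°  [V on ray EJ]
2. ∠EVS = 114°  [△SEV]
3. ∠JVS = 66°  [linear pair at V on EJ]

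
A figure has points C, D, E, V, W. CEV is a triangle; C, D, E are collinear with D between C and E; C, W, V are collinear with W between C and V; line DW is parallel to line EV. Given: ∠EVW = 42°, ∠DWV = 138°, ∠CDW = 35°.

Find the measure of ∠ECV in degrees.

1. ∠CVE = 42°  [W on ray VC]
2. ∠CEV = 35°  [DW∥EV, corresponding at D]
3. ∠ECV = 103°  [△CEV]

∠ECV = 103°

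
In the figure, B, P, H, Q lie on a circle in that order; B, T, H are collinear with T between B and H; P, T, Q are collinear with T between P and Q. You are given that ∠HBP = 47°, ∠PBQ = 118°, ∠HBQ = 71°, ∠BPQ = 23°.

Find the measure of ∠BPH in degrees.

1. ∠BQP = 39°  [△BPQ]
2. ∠BHP = 39°  [same arc BP]
3. ∠BPH = 94°  [△BPH]

∠BPH = 94°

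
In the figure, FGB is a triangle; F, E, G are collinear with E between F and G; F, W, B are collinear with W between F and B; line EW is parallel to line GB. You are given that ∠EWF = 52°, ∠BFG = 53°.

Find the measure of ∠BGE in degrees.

1. ∠FBG = 52°  [EW∥GB, corresponding at W]
2. ∠BGF = 75°  [△FGB]
3. ∠BGE = 75°  [E on ray GF]

∠BGE = 75°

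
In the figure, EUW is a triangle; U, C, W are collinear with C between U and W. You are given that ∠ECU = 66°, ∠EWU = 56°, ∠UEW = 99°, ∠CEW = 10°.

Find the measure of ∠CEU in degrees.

1. ∠EUW = 25°  [△EUW]
2. ∠CUE = 25°  [C on ray UW]
3. ∠CEU = 89°  [△EUC]

∠CEU = 89°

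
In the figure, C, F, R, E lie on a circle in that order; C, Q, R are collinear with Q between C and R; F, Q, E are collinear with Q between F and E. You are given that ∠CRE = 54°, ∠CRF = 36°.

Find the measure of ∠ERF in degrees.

1. ∠CFE = 54°  [same arc CE]
2. ∠CEF = 36°  [same arc CF]
3. ∠ECF = 90°  [△CFE]
4. ∠ERF = 90°  [cyclic CFRE, opposite ∠C+∠R]

∠ERF = 90°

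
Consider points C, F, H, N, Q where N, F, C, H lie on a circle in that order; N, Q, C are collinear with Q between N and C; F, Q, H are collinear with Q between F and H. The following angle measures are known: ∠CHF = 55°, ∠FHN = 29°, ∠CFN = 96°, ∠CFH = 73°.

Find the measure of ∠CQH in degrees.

∠CQH = 102°

1. ∠CHN = 84°  [cyclic NFCH, opposite ∠F+∠H]
2. ∠CNH = 73°  [same arc CH]
3. ∠HCN = 23°  [△NCH]
4. ∠CQH = 102°  [△CQH]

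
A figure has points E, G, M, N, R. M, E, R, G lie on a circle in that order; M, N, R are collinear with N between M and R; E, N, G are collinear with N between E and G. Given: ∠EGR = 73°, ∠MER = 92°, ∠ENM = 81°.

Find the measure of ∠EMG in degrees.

1. ∠EMR = 73°  [same arc ER]
2. ∠ERM = 15°  [△MER]
3. ∠GEM = 26°  [△MNE]
4. ∠EGM = 15°  [same arc ME]
5. ∠EMG = 139°  [△MEG]

∠EMG = 139°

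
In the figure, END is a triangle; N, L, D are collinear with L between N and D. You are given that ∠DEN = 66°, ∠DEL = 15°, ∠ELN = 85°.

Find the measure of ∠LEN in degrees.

∠LEN = 51°

1. ∠DLE = 95°  [linear pair at L on ND]
2. ∠EDL = 70°  [△ELD]
3. ∠EDN = 70°  [L on ray DN]
4. ∠DNE = 44°  [△END]
5. ∠ENL = 44°  [L on ray ND]
6. ∠LEN = 51°  [△ENL]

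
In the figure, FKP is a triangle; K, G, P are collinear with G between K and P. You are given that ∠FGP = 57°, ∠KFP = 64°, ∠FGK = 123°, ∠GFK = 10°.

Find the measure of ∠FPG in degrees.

1. ∠FKG = 47°  [△FKG]
2. ∠FKP = 47°  [G on ray KP]
3. ∠FPK = 69°  [△FKP]
4. ∠FPG = 69°  [G on ray PK]

∠FPG = 69°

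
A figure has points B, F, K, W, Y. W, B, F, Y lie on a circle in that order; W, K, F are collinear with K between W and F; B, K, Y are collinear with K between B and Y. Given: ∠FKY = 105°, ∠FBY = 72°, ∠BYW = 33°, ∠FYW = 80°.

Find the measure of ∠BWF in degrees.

∠BWF = 47°

1. ∠BFW = 33°  [same arc WB]
2. ∠FBW = 100°  [cyclic WBFY, opposite ∠B+∠Y]
3. ∠BWF = 47°  [△WBF]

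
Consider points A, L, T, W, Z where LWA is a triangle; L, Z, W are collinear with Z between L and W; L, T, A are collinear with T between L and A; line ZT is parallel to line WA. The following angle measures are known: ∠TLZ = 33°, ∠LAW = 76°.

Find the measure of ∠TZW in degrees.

1. ∠ALW = 33°  [Z on LW, T on LA]
2. ∠AWL = 71°  [△LWA]
3. ∠LZT = 71°  [ZT∥WA, corresponding at Z]
4. ∠TZW = 109°  [linear pair at Z on LW]

∠TZW = 109°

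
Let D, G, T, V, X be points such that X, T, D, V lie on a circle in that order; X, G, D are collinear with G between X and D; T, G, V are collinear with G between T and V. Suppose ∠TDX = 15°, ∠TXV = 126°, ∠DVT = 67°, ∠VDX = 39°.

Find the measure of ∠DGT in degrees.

∠DGT = 106°

1. ∠TDV = 54°  [cyclic XTDV, opposite ∠X+∠D]
2. ∠DTV = 59°  [△TDV]
3. ∠DGT = 106°  [△TGD]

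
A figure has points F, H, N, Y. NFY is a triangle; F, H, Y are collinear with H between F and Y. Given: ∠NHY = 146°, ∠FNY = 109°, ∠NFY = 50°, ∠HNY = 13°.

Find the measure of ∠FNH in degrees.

∠FNH = 96°

1. ∠FHN = 34°  [linear pair at H on FY]
2. ∠HFN = 50°  [H on ray FY]
3. ∠FNH = 96°  [△NFH]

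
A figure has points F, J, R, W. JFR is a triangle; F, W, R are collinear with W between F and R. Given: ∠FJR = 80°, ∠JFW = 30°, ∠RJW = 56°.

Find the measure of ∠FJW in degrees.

1. ∠JFR = 30°  [W on ray FR]
2. ∠FRJ = 70°  [△JFR]
3. ∠JRW = 70°  [W on ray RF]
4. ∠JWR = 54°  [△JWR]
5. ∠FWJ = 126°  [linear pair at W on FR]
6. ∠FJW = 24°  [△JFW]

∠FJW = 24°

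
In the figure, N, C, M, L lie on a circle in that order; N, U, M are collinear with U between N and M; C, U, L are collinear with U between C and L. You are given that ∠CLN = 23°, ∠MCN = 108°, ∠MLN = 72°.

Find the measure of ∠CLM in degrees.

1. ∠CMN = 23°  [same arc NC]
2. ∠CNM = 49°  [△NCM]
3. ∠CLM = 49°  [same arc CM]

∠CLM = 49°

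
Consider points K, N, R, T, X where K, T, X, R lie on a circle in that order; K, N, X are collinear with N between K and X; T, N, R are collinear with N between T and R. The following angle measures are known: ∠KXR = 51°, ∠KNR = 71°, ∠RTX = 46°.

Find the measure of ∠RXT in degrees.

1. ∠RNX = 109°  [linear pair at N on KX]
2. ∠TRX = 20°  [△XNR]
3. ∠RXT = 114°  [△TXR]

∠RXT = 114°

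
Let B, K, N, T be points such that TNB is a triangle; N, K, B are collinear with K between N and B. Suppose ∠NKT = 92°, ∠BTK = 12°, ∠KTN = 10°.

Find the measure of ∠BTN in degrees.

1. ∠KNT = 78°  [△TNK]
2. ∠BKT = 88°  [linear pair at K on NB]
3. ∠KBT = 80°  [△TKB]
4. ∠BNT = 78°  [K on ray NB]
5. ∠NBT = 80°  [K on ray BN]
6. ∠BTN = 22°  [△TNB]

∠BTN = 22°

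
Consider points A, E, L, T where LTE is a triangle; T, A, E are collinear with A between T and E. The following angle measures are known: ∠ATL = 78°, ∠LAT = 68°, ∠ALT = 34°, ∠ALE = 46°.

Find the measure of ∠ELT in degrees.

1. ∠ETL = 78°  [A on ray TE]
2. ∠EAL = 112°  [linear pair at A on TE]
3. ∠AEL = 22°  [△LAE]
4. ∠LET = 22°  [A on ray ET]
5. ∠ELT = 80°  [△LTE]

∠ELT = 80°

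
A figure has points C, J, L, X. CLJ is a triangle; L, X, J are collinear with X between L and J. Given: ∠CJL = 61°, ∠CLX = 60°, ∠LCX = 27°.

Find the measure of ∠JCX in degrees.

1. ∠CJX = 61°  [X on ray JL]
2. ∠CXL = 93°  [△CLX]
3. ∠CXJ = 87°  [linear pair at X on LJ]
4. ∠JCX = 32°  [△CXJ]

∠JCX = 32°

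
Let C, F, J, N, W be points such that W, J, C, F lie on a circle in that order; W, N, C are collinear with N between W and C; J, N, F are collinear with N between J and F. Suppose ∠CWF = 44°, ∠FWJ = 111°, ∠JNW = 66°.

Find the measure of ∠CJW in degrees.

1. ∠CJF = 44°  [same arc CF]
2. ∠FCJ = 69°  [cyclic WJCF, opposite ∠W+∠C]
3. ∠CNJ = 114°  [linear pair at N on WC]
4. ∠CFJ = 67°  [△JCF]
5. ∠JCW = 22°  [△JNC]
6. ∠CWJ = 67°  [same arc JC]
7. ∠CJW = 91°  [△WJC]

∠CJW = 91°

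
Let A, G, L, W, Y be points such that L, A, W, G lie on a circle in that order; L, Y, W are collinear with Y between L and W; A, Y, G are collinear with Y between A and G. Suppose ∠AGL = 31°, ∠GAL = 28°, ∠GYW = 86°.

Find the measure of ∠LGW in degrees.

1. ∠GWL = 28°  [same arc LG]
2. ∠GYL = 94°  [linear pair at Y on LW]
3. ∠GLW = 55°  [△LYG]
4. ∠LGW = 97°  [△LWG]

∠LGW = 97°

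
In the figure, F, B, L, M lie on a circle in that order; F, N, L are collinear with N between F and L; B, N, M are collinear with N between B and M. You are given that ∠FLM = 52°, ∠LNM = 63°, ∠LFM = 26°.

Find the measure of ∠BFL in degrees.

1. ∠FBM = 52°  [same arc FM]
2. ∠BNF = 63°  [vertical angles at N]
3. ∠BFL = 65°  [△FNB]

∠BFL = 65°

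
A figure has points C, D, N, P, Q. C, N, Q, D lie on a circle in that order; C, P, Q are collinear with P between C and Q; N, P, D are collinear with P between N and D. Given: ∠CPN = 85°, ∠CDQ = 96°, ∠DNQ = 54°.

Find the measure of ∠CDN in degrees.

∠CDN = 31°

1. ∠DPQ = 85°  [vertical angles at P]
2. ∠DCQ = 54°  [same arc QD]
3. ∠CPD = 95°  [linear pair at P on CQ]
4. ∠CDN = 31°  [△CPD]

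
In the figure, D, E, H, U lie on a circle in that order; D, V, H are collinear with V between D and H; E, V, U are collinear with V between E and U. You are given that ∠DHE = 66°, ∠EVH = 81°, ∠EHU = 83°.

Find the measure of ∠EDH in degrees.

1. ∠DUE = 66°  [same arc DE]
2. ∠DVE = 99°  [linear pair at V on DH]
3. ∠EDU = 97°  [cyclic DEHU, opposite ∠D+∠H]
4. ∠DEU = 17°  [△DEU]
5. ∠EDH = 64°  [△DVE]

∠EDH = 64°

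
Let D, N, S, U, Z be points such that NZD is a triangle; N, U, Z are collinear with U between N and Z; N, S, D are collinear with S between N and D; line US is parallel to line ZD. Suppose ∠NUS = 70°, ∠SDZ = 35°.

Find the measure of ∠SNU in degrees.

1. ∠DZN = 70°  [US∥ZD, corresponding at U]
2. ∠NDZ = 35°  [S on ray DN]
3. ∠DNZ = 75°  [△NZD]
4. ∠SNU = 75°  [U on NZ, S on ND]

∠SNU = 75°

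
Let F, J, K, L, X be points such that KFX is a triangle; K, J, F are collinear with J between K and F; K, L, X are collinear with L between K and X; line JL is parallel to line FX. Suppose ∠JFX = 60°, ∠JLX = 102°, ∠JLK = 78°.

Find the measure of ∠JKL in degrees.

1. ∠KFX = 60°  [J on ray FK]
2. ∠FXK = 78°  [JL∥FX, corresponding at L]
3. ∠FKX = 42°  [△KFX]
4. ∠JKL = 42°  [J on KF, L on KX]

∠JKL = 42°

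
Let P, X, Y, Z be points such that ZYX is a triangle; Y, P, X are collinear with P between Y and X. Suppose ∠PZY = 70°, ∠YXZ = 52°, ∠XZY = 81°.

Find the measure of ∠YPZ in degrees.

1. ∠XYZ = 47°  [△ZYX]
2. ∠PYZ = 47°  [P on ray YX]
3. ∠YPZ = 63°  [△ZYP]

∠YPZ = 63°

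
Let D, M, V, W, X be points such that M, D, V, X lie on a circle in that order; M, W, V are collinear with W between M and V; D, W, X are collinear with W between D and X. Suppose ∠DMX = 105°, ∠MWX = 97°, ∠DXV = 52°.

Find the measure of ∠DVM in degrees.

∠DVM = 30°

1. ∠DVX = 75°  [cyclic MDVX, opposite ∠M+∠V]
2. ∠DWV = 97°  [vertical angles at W]
3. ∠VDX = 53°  [△DVX]
4. ∠DVM = 30°  [△DWV]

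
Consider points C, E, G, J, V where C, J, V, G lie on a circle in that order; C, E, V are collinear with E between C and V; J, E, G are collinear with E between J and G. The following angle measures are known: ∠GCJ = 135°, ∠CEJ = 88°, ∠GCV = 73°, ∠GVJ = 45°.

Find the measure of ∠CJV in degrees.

∠CJV = 103°

1. ∠JEV = 92°  [linear pair at E on CV]
2. ∠GJV = 73°  [same arc VG]
3. ∠JGV = 62°  [△JVG]
4. ∠CVJ = 15°  [△JEV]
5. ∠JCV = 62°  [same arc JV]
6. ∠CJV = 103°  [△CJV]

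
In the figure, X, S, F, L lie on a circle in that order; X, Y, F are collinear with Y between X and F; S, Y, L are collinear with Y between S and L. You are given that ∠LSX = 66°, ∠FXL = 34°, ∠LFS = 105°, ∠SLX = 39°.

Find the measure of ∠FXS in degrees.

1. ∠FSL = 34°  [same arc FL]
2. ∠FLS = 41°  [△SFL]
3. ∠FXS = 41°  [same arc SF]

∠FXS = 41°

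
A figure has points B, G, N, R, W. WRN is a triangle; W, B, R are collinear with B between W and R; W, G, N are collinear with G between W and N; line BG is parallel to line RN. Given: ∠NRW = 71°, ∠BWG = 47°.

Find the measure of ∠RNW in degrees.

1. ∠GBW = 71°  [BG∥RN, corresponding at B]
2. ∠BGW = 62°  [△WBG]
3. ∠RNW = 62°  [BG∥RN, corresponding at G]

∠RNW = 62°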